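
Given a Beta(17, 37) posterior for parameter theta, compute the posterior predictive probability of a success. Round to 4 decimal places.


For a Beta-Bernoulli model, the predictive probability is the mean:
P(success) = 17/(17+37) = 17/54 = 0.3148

0.3148


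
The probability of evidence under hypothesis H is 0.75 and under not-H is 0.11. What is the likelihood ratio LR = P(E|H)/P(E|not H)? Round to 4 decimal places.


LR = 0.75 / 0.11
= 6.8182

6.8182


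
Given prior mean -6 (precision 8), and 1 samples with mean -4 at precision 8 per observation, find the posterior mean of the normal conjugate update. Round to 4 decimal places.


The posterior mean is a precision-weighted average of prior and data.
Post. prec. = 8 + 8 = 16
Post. mean = (-48 + -32)/16 = -80/16 = -5.0

-5.0


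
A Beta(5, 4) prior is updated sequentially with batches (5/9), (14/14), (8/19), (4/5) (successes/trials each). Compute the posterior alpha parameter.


Sequential conjugate updating is equivalent to a single batch update.
Total successes across all batches = 31
alpha_posterior = alpha_prior + total_successes = 5 + 31
= 36

36


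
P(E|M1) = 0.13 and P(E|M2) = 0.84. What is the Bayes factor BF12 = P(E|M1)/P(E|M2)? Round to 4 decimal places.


Bayes factor BF12 = P(E|M1) / P(E|M2)
= 0.13 / 0.84
= 0.1548

0.1548


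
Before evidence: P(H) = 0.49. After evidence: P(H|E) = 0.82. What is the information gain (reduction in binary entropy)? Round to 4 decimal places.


Prior entropy = 0.9997
Posterior entropy = 0.6801
Information gain = 0.9997 - 0.6801 = 0.3196

0.3196


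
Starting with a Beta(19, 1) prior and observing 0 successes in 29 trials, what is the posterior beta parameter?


Posterior beta = prior beta + failures
Failures = 29 - 0 = 29
beta_post = 1 + 29 = 30

30


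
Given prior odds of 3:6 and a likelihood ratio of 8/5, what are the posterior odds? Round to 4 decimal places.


Posterior odds = prior odds * LR
Prior odds = 3/6 = 0.5
LR = 8/5 = 1.6
Posterior odds = 0.5 * 1.6 = 0.8

0.8


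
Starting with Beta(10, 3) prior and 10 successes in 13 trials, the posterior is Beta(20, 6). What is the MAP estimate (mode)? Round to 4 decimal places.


The mode of Beta(a, b) when a > 1 and b > 1 is (a-1)/(a+b-2)
= (20 - 1) / (20 + 6 - 2)
= 19 / 24
= 0.7917

0.7917


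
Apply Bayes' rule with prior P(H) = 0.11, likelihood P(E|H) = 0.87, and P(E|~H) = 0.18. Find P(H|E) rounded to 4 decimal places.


Step 1: Compute marginal P(E) = P(E|H)P(H) + P(E|~H)P(~H)
= 0.87*0.11 + 0.18*0.89 = 0.2559
Step 2: P(H|E) = P(E|H)P(H)/P(E) = 0.0957/0.2559
= 0.374

0.374


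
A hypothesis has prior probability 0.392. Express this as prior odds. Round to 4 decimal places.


Odds = P(H) / P(not H) = 0.392 / 0.608
= 0.6447

0.6447


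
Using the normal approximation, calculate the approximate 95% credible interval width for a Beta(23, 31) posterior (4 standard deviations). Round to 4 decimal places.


Var(Beta) = 23*31/(54^2 * 55) = 0.0044
SD = 0.0667
Width ~ 4*SD = 0.2667

0.2667


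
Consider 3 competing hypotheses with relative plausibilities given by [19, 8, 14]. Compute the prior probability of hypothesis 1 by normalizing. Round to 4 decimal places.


Sum of weights = 19 + 8 + 14 = 41
Normalized prior for H1 = 19 / 41
= 0.4634

0.4634


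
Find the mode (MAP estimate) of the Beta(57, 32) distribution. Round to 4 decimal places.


For Beta(a,b) with a,b > 1:
Mode = (a-1)/(a+b-2) = (57-1)/(89-2)
= 56/87 = 0.6437

0.6437


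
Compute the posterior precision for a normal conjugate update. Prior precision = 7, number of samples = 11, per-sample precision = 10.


tau_post = tau_0 + n * tau
= 7 + 11 * 10 = 117

117


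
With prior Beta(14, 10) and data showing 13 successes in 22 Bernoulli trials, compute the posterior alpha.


Conjugate update: alpha_posterior = alpha_prior + k
= 14 + 13 = 27

27


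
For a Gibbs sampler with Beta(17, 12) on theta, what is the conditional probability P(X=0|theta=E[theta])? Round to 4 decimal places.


E[theta] = 17/(17+12) = 0.5862
P(X=0|theta) = 1 - theta = 0.4138

0.4138


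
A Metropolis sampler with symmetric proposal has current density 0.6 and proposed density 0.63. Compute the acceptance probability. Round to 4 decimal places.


For symmetric proposals, acceptance = min(1, pi(x*)/pi(x))
= min(1, 0.63/0.6)
= min(1, 1.05) = 1.0

1.0


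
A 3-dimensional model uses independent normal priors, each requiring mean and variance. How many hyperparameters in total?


Per parameter: 2 (mean and variance).
Total = 3 * 2 = 6

6


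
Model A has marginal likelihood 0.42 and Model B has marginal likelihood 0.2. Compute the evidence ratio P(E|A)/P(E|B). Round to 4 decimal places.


Evidence ratio = P(E|A) / P(E|B)
= 0.42 / 0.2
= 2.1

2.1


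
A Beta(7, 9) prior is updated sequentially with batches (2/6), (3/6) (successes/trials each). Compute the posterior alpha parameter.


Sequential conjugate updating is equivalent to a single batch update.
Total successes across all batches = 5
alpha_posterior = alpha_prior + total_successes = 7 + 5
= 12

12


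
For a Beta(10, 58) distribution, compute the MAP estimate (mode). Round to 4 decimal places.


MAP = mode = (a-1)/(a+b-2)
= (10-1)/(10+58-2)
= 9/66 = 0.1364

0.1364


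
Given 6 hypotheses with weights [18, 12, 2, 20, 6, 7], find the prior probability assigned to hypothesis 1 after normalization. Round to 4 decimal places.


To normalize, divide each weight by the sum of all weights.
Sum = 65
Prior(H1) = 18/65 = 0.2769

0.2769


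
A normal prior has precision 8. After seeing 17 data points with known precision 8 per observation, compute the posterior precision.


In the conjugate normal model, precisions add:
tau_posterior = tau_prior + n * tau_data
= 8 + 17*8 = 144

144


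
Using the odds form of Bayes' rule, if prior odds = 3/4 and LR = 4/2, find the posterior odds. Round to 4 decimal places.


Bayes' rule in odds form: posterior odds = prior odds * LR
= (3 * 4) / (4 * 2)
= 12/8 = 1.5

1.5


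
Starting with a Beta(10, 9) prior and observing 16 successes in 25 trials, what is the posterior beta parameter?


Posterior beta = prior beta + failures
Failures = 25 - 16 = 9
beta_post = 9 + 9 = 18

18


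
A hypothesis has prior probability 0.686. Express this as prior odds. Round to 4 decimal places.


Odds = P(H) / P(not H) = 0.686 / 0.314
= 2.1847

2.1847


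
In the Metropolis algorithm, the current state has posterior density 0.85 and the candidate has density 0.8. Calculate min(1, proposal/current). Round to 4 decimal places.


Ratio = 0.8/0.85 = 0.9412
Acceptance probability = min(1, 0.9412)
= 0.9412

0.9412


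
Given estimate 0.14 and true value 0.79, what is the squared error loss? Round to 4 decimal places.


Squared error = (estimate - true)^2
Difference = -0.65
Loss = -0.65^2 = 0.4225

0.4225


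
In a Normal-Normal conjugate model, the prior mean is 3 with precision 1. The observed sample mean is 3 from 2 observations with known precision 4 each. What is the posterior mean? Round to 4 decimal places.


Posterior precision = tau0 + n*tau = 1 + 2*4 = 9
Posterior mean = (tau0*mu0 + n*tau*xbar) / posterior_precision
= (1*3 + 2*4*3) / 9
= 27 / 9 = 3.0

3.0


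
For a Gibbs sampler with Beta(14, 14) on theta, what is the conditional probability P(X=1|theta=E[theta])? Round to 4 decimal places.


E[theta] = 14/(14+14) = 0.5
P(X=1|theta) = theta = 0.5

0.5


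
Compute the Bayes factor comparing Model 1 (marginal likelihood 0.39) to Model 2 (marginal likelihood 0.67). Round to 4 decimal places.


BF12 = marginal likelihood of M1 / marginal likelihood of M2
= 0.39/0.67
= 0.5821

0.5821


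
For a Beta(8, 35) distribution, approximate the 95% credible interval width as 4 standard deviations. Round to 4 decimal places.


Variance of Beta(a,b) = ab / ((a+b)^2 * (a+b+1))
= 8*35 / ((43)^2 * 44)
= 0.0034
SD = sqrt(0.0034) = 0.0587
Width = 4 * SD = 0.2347

0.2347


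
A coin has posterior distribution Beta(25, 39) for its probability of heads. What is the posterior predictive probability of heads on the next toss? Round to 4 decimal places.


Posterior predictive = E[theta] = alpha/(alpha+beta)
= 25/64
= 0.3906

0.3906


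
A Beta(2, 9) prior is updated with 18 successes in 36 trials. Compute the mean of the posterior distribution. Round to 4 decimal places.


After update: Beta(20, 27)
Mean = 20 / (20 + 27) = 20 / 47
= 0.4255

0.4255


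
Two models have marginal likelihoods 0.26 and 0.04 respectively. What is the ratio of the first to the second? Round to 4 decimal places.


Evidence ratio = 0.26 / 0.04
= 6.5

6.5


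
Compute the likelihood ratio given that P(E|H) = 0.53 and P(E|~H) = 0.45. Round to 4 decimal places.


LR = P(E|H) / P(E|~H)
= 0.53 / 0.45 = 1.1778

1.1778


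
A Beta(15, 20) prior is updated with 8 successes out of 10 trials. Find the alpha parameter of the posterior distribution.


In the Beta-Binomial conjugate update:
alpha_post = alpha_prior + successes
= 15 + 8
= 23

23


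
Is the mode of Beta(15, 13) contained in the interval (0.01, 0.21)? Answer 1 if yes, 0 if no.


Mode = (a-1)/(a+b-2) = 14/26 = 0.5385
Interval: (0.01, 0.21)
Contains mode? 0

0


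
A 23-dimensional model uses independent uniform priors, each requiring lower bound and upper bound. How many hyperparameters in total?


Per parameter: 2 (lower bound and upper bound).
Total = 23 * 2 = 46

46


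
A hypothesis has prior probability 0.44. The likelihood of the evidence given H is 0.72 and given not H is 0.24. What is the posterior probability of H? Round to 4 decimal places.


Using Bayes' theorem:
P(E) = 0.44 * 0.72 + 0.56 * 0.24
P(E) = 0.4512
P(H|E) = (0.44 * 0.72) / 0.4512 = 0.7021

0.7021


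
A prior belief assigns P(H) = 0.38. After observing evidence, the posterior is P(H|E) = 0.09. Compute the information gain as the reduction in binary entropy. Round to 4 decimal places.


H(prior) = -0.38*log2(0.38) - 0.62*log2(0.62)
= 0.958
H(post) = -0.09*log2(0.09) - 0.91*log2(0.91)
= 0.4365
IG = 0.958 - 0.4365 = 0.5216

0.5216


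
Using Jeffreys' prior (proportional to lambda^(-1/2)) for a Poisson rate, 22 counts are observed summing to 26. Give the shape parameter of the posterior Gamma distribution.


Conjugate update: Gamma(prior_shape + S, prior_rate + n).
Prior shape = 0.5, prior rate = 0.
Posterior shape = 0.5 + S = 0.5 + 26 = 26.5

26.5


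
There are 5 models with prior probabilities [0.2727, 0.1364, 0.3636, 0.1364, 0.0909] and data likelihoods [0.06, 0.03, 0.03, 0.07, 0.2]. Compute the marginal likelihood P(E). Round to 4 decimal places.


P(E) = sum over models of P(M_i) * P(E|M_i)
= 0.2727*0.06 + 0.1364*0.03 + 0.3636*0.03 + 0.1364*0.07 + 0.0909*0.2
= 0.0591

0.0591


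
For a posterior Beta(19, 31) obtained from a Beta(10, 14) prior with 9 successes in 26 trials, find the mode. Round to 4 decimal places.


Mode = (alpha - 1) / (alpha + beta - 2)
= 18 / 48
= 0.375

0.375


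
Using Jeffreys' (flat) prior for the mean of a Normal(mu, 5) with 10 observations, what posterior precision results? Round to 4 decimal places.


Flat prior means prior precision is 0.
Posterior precision = n / sigma^2 = 10/5 = 2.0

2.0


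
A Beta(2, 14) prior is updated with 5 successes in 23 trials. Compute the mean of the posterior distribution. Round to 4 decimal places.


After update: Beta(7, 32)
Mean = 7 / (7 + 32) = 7 / 39
= 0.1795

0.1795


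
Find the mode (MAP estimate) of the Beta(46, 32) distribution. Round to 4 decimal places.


For Beta(a,b) with a,b > 1:
Mode = (a-1)/(a+b-2) = (46-1)/(78-2)
= 45/76 = 0.5921

0.5921


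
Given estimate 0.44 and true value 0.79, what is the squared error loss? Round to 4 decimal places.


Squared error = (estimate - true)^2
Difference = -0.35
Loss = -0.35^2 = 0.1225

0.1225


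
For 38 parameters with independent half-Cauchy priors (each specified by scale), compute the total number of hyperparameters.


A half-Cauchy prior has 1 hyperparameter per parameter.
Total = 38 * 1 = 38

38


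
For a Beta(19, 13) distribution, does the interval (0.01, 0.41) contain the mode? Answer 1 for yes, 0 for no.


Mode of Beta(a,b) = (a-1)/(a+b-2)
= (19-1)/(19+13-2) = 0.6
Check: 0.01 <= 0.6 <= 0.41?
Result: 0

0


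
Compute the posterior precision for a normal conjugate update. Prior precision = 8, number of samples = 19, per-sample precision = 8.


tau_post = tau_0 + n * tau
= 8 + 19 * 8 = 160

160


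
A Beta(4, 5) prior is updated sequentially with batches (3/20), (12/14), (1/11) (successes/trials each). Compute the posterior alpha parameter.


Sequential conjugate updating is equivalent to a single batch update.
Total successes across all batches = 16
alpha_posterior = alpha_prior + total_successes = 4 + 16
= 20

20


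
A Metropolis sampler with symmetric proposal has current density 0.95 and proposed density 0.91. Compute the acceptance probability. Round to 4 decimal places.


For symmetric proposals, acceptance = min(1, pi(x*)/pi(x))
= min(1, 0.91/0.95)
= min(1, 0.9579) = 0.9579

0.9579


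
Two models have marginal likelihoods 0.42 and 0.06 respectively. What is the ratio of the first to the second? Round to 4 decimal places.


Evidence ratio = 0.42 / 0.06
= 7.0

7.0


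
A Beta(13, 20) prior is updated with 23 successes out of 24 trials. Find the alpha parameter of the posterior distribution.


In the Beta-Binomial conjugate update:
alpha_post = alpha_prior + successes
= 13 + 23
= 36

36


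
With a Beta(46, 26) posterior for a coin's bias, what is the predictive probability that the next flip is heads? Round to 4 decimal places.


The predictive probability equals the posterior mean.
P(next = heads) = alpha / (alpha + beta)
= 46 / 72 = 0.6389

0.6389


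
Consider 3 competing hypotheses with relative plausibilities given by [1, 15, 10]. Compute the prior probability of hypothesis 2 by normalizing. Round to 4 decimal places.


Sum of weights = 1 + 15 + 10 = 26
Normalized prior for H2 = 15 / 26
= 0.5769

0.5769


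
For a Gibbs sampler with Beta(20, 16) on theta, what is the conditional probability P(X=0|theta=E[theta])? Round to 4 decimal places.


E[theta] = 20/(20+16) = 0.5556
P(X=0|theta) = 1 - theta = 0.4444

0.4444


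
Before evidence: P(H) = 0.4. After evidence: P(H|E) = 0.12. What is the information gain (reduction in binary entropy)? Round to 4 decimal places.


Prior entropy = 0.971
Posterior entropy = 0.5294
Information gain = 0.971 - 0.5294 = 0.4416

0.4416


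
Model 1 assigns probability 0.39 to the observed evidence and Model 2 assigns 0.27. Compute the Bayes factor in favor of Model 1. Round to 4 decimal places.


BF = P(data|M1) / P(data|M2)
= 0.39 / 0.27 = 1.4444

1.4444


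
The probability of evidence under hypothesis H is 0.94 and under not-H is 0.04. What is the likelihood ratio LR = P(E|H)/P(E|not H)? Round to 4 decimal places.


LR = 0.94 / 0.04
= 23.5

23.5


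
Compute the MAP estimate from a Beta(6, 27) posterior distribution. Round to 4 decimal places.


MAP = mode of Beta distribution
= (alpha - 1)/(alpha + beta - 2)
= (6-1)/(6+27-2)
= 5/31 = 0.1613

0.1613


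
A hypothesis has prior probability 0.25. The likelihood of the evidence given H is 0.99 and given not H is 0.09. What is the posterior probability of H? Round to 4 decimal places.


Using Bayes' theorem:
P(E) = 0.25 * 0.99 + 0.75 * 0.09
P(E) = 0.315
P(H|E) = (0.25 * 0.99) / 0.315 = 0.7857

0.7857


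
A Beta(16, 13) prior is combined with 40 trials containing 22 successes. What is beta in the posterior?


In conjugate updating:
beta_posterior = beta_prior + (n - k)
= 13 + (40 - 22)
= 13 + 18 = 31

31


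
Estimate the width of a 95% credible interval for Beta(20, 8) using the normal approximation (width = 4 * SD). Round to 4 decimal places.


For Beta(a,b): Var = ab/((a+b)^2(a+b+1))
Var = 0.007, SD = 0.0839
Approximate 95% CI width = 4 * 0.0839 = 0.3356

0.3356


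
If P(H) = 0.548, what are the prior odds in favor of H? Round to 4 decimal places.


Prior odds = P(H) / (1 - P(H))
= 0.548 / 0.452
= 1.2124

1.2124


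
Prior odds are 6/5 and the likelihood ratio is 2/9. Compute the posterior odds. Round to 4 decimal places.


Posterior odds = prior odds * likelihood ratio
= (6/5) * (2/9)
= 12 / 45
= 0.2667

0.2667


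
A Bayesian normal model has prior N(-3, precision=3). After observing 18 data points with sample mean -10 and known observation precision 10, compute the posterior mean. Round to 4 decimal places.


Posterior mean = (prior_precision * prior_mean + n * data_precision * data_mean) / (prior_precision + n * data_precision)
Numerator = 3*-3 + 18*10*-10 = -1809
Denominator = 3 + 18*10 = 183
Posterior mean = -9.8852

-9.8852


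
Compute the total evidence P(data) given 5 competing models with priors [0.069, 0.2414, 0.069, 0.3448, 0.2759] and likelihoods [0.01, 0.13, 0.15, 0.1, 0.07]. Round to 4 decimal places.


Marginal likelihood = sum P(model_i) * P(data|model_i)
Model 1: 0.069 * 0.01 = 0.0007
Model 2: 0.2414 * 0.13 = 0.0314
Model 3: 0.069 * 0.15 = 0.0103
Model 4: 0.3448 * 0.1 = 0.0345
Model 5: 0.2759 * 0.07 = 0.0193
Total = 0.0962

0.0962


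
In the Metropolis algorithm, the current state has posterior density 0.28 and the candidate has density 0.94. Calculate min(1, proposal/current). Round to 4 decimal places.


Ratio = 0.94/0.28 = 3.3571
Acceptance probability = min(1, 3.3571)
= 1.0

1.0


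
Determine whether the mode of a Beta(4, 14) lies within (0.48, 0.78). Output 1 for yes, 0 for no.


First find the mode: (a-1)/(a+b-2) = 0.1875
Is 0.1875 in (0.48, 0.78)? 0

0


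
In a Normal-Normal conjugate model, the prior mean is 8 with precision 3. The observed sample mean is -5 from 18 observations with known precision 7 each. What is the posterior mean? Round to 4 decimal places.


Posterior precision = tau0 + n*tau = 3 + 18*7 = 129
Posterior mean = (tau0*mu0 + n*tau*xbar) / posterior_precision
= (3*8 + 18*7*-5) / 129
= -606 / 129 = -4.6977

-4.6977


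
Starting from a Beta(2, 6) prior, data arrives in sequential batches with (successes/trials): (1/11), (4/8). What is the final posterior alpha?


In sequential Bayesian updating, we sum all successes.
Total successes = 5
Final alpha = 2 + 5 = 7

7


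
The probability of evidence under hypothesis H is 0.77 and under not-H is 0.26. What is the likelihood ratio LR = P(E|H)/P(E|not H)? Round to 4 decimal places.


LR = 0.77 / 0.26
= 2.9615

2.9615


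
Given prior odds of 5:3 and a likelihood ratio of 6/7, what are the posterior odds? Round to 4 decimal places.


Posterior odds = prior odds * LR
Prior odds = 5/3 = 1.6667
LR = 6/7 = 0.8571
Posterior odds = 1.6667 * 0.8571 = 1.4286

1.4286


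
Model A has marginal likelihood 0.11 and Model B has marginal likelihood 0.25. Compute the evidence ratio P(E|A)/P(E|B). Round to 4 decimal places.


Evidence ratio = P(E|A) / P(E|B)
= 0.11 / 0.25
= 0.44

0.44


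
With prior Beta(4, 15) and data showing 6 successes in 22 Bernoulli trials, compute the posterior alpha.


Conjugate update: alpha_posterior = alpha_prior + k
= 4 + 6 = 10

10


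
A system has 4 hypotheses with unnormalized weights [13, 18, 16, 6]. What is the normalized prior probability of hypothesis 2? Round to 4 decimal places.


The normalized prior is the weight divided by the total.
Total weight = 53
P(H2) = 18 / 53 = 0.3396

0.3396


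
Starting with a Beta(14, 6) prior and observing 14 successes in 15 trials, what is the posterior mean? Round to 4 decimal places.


Posterior parameters: alpha = 14 + 14 = 28
beta = 6 + 1 = 7
Posterior mean = alpha / (alpha + beta) = 28 / 35
= 0.8

0.8


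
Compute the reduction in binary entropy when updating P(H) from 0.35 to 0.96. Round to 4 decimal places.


H_before = -p*log2(p) - (1-p)*log2(1-p) for p=0.35: 0.9341
H_after for p=0.96: 0.2423
Reduction = 0.9341 - 0.2423 = 0.6918

0.6918


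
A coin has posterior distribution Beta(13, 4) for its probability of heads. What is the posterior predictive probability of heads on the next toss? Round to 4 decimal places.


Posterior predictive = E[theta] = alpha/(alpha+beta)
= 13/17
= 0.7647

0.7647


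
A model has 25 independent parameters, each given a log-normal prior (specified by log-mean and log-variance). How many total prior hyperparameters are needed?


Each log-normal prior needs 2 hyperparameters (log-mean and log-variance).
Total = 2 * 25 = 50

50


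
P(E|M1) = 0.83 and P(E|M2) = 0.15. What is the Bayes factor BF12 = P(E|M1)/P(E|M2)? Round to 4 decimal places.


Bayes factor BF12 = P(E|M1) / P(E|M2)
= 0.83 / 0.15
= 5.5333

5.5333


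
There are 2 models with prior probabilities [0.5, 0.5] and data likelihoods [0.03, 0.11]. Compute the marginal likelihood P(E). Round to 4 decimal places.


P(E) = sum over models of P(M_i) * P(E|M_i)
= 0.5*0.03 + 0.5*0.11
= 0.07

0.07


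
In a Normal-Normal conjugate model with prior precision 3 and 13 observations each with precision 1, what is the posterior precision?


Posterior precision = prior precision + n * observation precision
= 3 + 13 * 1
= 3 + 13 = 16

16


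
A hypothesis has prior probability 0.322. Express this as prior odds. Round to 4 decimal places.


Odds = P(H) / P(not H) = 0.322 / 0.678
= 0.4749

0.4749


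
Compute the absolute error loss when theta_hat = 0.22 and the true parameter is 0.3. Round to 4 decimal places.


L = |theta_hat - theta_true|
= |0.22 - 0.3| = 0.08

0.08


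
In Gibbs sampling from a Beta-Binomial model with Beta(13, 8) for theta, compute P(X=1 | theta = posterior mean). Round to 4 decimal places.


Posterior mean = alpha/(alpha+beta) = 13/21 = 0.619
P(X=1|theta=mean) = theta = 0.619

0.619


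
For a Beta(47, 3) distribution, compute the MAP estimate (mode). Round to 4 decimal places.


MAP = mode = (a-1)/(a+b-2)
= (47-1)/(47+3-2)
= 46/48 = 0.9583

0.9583


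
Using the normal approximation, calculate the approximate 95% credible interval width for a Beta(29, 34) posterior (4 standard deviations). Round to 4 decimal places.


Var(Beta) = 29*34/(63^2 * 64) = 0.0039
SD = 0.0623
Width ~ 4*SD = 0.2492

0.2492


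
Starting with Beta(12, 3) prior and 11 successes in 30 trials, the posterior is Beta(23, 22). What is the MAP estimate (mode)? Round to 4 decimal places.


The mode of Beta(a, b) when a > 1 and b > 1 is (a-1)/(a+b-2)
= (23 - 1) / (23 + 22 - 2)
= 22 / 43
= 0.5116

0.5116


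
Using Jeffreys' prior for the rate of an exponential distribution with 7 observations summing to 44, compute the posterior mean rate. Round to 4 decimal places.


Jeffreys' prior leads to posterior Gamma(7, 44).
Mean = 7/44 = 0.1591

0.1591


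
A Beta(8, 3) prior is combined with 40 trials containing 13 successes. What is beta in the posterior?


In conjugate updating:
beta_posterior = beta_prior + (n - k)
= 3 + (40 - 13)
= 3 + 27 = 30

30


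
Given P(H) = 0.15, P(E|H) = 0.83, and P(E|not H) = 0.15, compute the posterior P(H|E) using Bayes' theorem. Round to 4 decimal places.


By Bayes' theorem: P(H|E) = P(E|H)*P(H) / P(E)
P(E) = P(E|H)*P(H) + P(E|not H)*P(not H)
P(E) = 0.83*0.15 + 0.15*0.85 = 0.252
P(H|E) = 0.83*0.15 / 0.252 = 0.494

0.494


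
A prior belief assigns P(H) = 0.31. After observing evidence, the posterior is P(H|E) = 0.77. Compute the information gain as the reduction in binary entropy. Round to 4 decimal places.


H(prior) = -0.31*log2(0.31) - 0.69*log2(0.69)
= 0.8932
H(post) = -0.77*log2(0.77) - 0.23*log2(0.23)
= 0.778
IG = 0.8932 - 0.778 = 0.1152

0.1152


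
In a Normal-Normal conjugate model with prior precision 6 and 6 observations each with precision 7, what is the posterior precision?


Posterior precision = prior precision + n * observation precision
= 6 + 6 * 7
= 6 + 42 = 48

48


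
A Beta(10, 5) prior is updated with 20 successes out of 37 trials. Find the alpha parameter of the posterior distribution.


In the Beta-Binomial conjugate update:
alpha_post = alpha_prior + successes
= 10 + 20
= 30

30


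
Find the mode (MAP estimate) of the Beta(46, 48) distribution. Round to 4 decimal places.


For Beta(a,b) with a,b > 1:
Mode = (a-1)/(a+b-2) = (46-1)/(94-2)
= 45/92 = 0.4891

0.4891


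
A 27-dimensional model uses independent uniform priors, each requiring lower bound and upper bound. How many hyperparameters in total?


Per parameter: 2 (lower bound and upper bound).
Total = 27 * 2 = 54

54


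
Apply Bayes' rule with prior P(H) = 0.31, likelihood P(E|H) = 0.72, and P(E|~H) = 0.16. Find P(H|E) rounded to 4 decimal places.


Step 1: Compute marginal P(E) = P(E|H)P(H) + P(E|~H)P(~H)
= 0.72*0.31 + 0.16*0.69 = 0.3336
Step 2: P(H|E) = P(E|H)P(H)/P(E) = 0.2232/0.3336
= 0.6691

0.6691


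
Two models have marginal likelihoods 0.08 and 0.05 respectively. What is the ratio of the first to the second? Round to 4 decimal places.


Evidence ratio = 0.08 / 0.05
= 1.6

1.6


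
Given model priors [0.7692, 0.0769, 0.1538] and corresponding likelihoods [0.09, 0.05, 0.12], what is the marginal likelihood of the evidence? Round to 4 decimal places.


P(E) = sum_i P(M_i) P(E|M_i)
= 0.0692 + 0.0038 + 0.0185
= 0.0915

0.0915


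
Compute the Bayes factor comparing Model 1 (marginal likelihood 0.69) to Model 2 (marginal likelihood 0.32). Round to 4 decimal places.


BF12 = marginal likelihood of M1 / marginal likelihood of M2
= 0.69/0.32
= 2.1562

2.1562


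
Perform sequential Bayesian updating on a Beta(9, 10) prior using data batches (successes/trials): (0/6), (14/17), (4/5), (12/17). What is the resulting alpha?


Accumulate successes: 30
Posterior alpha = prior alpha + sum of successes
= 9 + 30 = 39

39


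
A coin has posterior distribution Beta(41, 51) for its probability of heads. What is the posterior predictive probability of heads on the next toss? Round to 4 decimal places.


Posterior predictive = E[theta] = alpha/(alpha+beta)
= 41/92
= 0.4457

0.4457


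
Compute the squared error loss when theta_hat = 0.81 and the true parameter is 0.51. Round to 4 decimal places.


L = (theta_hat - theta_true)^2
= (0.81 - 0.51)^2
= 0.3^2 = 0.09

0.09


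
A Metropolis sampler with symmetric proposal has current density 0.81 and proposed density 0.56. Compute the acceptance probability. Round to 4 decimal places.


For symmetric proposals, acceptance = min(1, pi(x*)/pi(x))
= min(1, 0.56/0.81)
= min(1, 0.6914) = 0.6914

0.6914


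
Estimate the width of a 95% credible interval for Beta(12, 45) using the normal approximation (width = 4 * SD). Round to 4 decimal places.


For Beta(a,b): Var = ab/((a+b)^2(a+b+1))
Var = 0.0029, SD = 0.0535
Approximate 95% CI width = 4 * 0.0535 = 0.2141

0.2141


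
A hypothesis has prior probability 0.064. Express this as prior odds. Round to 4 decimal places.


Odds = P(H) / P(not H) = 0.064 / 0.936
= 0.0684

0.0684


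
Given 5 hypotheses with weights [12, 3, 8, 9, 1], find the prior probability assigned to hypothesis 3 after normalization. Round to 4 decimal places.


To normalize, divide each weight by the sum of all weights.
Sum = 33
Prior(H3) = 8/33 = 0.2424

0.2424


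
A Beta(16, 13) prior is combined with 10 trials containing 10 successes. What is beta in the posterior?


In conjugate updating:
beta_posterior = beta_prior + (n - k)
= 13 + (10 - 10)
= 13 + 0 = 13

13


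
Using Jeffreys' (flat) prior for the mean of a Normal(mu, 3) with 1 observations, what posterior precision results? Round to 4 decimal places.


Flat prior means prior precision is 0.
Posterior precision = n / sigma^2 = 1/3 = 0.3333

0.3333


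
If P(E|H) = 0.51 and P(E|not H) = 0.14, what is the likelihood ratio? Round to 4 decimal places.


Likelihood ratio = P(E|H) / P(E|not H)
= 0.51 / 0.14
= 3.6429

3.6429


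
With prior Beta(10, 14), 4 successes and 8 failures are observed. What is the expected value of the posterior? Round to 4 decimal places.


Posterior = Beta(14, 22)
E[theta] = alpha/(alpha+beta)
= 14/36 = 0.3889

0.3889


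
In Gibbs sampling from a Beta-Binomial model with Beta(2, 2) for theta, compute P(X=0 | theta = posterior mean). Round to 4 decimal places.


Posterior mean = alpha/(alpha+beta) = 2/4 = 0.5
P(X=0|theta=mean) = 1 - theta = 0.5

0.5


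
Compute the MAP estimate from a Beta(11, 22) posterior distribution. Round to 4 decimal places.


MAP = mode of Beta distribution
= (alpha - 1)/(alpha + beta - 2)
= (11-1)/(11+22-2)
= 10/31 = 0.3226

0.3226


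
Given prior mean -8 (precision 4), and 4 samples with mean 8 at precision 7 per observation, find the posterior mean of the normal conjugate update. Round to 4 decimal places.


The posterior mean is a precision-weighted average of prior and data.
Post. prec. = 4 + 28 = 32
Post. mean = (-32 + 224)/32 = 192/32 = 6.0

6.0


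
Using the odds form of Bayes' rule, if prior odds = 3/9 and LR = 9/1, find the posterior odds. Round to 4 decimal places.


Bayes' rule in odds form: posterior odds = prior odds * LR
= (3 * 9) / (9 * 1)
= 27/9 = 3.0

3.0


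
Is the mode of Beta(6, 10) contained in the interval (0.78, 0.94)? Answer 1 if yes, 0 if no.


Mode = (a-1)/(a+b-2) = 5/14 = 0.3571
Interval: (0.78, 0.94)
Contains mode? 0

0


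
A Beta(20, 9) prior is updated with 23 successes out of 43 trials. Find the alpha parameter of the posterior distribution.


In the Beta-Binomial conjugate update:
alpha_post = alpha_prior + successes
= 20 + 23
= 43

43


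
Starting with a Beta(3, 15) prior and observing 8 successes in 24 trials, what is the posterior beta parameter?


Posterior beta = prior beta + failures
Failures = 24 - 8 = 16
beta_post = 15 + 16 = 31

31


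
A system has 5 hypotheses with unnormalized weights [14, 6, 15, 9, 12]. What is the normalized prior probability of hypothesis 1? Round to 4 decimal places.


The normalized prior is the weight divided by the total.
Total weight = 56
P(H1) = 14 / 56 = 0.25

0.25


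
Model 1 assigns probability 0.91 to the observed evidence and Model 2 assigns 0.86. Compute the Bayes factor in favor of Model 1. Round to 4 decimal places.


BF = P(data|M1) / P(data|M2)
= 0.91 / 0.86 = 1.0581

1.0581


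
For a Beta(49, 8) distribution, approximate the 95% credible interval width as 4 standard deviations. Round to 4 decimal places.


Variance of Beta(a,b) = ab / ((a+b)^2 * (a+b+1))
= 49*8 / ((57)^2 * 58)
= 0.0021
SD = sqrt(0.0021) = 0.0456
Width = 4 * SD = 0.1824

0.1824


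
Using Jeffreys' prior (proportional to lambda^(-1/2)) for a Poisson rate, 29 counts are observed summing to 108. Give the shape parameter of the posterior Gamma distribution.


Conjugate update: Gamma(prior_shape + S, prior_rate + n).
Prior shape = 0.5, prior rate = 0.
Posterior shape = 0.5 + S = 0.5 + 108 = 108.5

108.5


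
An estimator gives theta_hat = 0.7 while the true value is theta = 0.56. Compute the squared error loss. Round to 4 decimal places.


The squared error loss is (theta_hat - theta)^2
= (0.7 - 0.56)^2
= (0.14)^2 = 0.0196

0.0196


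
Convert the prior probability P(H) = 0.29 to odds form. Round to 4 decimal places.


P(not H) = 1 - 0.29 = 0.71
Odds = 0.29 / 0.71 = 0.4085

0.4085


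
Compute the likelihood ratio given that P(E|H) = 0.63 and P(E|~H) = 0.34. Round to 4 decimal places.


LR = P(E|H) / P(E|~H)
= 0.63 / 0.34 = 1.8529

1.8529


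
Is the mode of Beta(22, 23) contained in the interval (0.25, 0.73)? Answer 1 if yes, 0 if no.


Mode = (a-1)/(a+b-2) = 21/43 = 0.4884
Interval: (0.25, 0.73)
Contains mode? 1

1


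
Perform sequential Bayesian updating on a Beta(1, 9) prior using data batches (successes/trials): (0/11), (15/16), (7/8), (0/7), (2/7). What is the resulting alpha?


Accumulate successes: 24
Posterior alpha = prior alpha + sum of successes
= 1 + 24 = 25

25


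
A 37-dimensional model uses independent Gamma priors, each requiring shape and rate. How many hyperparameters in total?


Per parameter: 2 (shape and rate).
Total = 37 * 2 = 74

74


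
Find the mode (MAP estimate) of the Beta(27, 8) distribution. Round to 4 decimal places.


For Beta(a,b) with a,b > 1:
Mode = (a-1)/(a+b-2) = (27-1)/(35-2)
= 26/33 = 0.7879

0.7879


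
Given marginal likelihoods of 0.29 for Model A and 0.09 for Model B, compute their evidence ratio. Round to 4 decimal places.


Ratio = ML(A) / ML(B) = 0.29/0.09
= 3.2222

3.2222


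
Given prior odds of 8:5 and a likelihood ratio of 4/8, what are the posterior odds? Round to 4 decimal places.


Posterior odds = prior odds * LR
Prior odds = 8/5 = 1.6
LR = 4/8 = 0.5
Posterior odds = 1.6 * 0.5 = 0.8

0.8


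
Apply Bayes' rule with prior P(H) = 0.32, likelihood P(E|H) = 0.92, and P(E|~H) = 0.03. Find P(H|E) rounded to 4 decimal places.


Step 1: Compute marginal P(E) = P(E|H)P(H) + P(E|~H)P(~H)
= 0.92*0.32 + 0.03*0.68 = 0.3148
Step 2: P(H|E) = P(E|H)P(H)/P(E) = 0.2944/0.3148
= 0.9352

0.9352


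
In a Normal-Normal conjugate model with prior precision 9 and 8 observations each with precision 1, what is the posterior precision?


Posterior precision = prior precision + n * observation precision
= 9 + 8 * 1
= 9 + 8 = 17

17


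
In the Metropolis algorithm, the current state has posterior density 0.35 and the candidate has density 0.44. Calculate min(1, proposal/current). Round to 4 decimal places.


Ratio = 0.44/0.35 = 1.2571
Acceptance probability = min(1, 1.2571)
= 1.0

1.0


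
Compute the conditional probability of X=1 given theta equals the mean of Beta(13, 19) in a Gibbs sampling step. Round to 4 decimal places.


Mean of Beta(13, 19) = 0.4062
P(X=1 | theta=0.4062) = 0.4062

0.4062


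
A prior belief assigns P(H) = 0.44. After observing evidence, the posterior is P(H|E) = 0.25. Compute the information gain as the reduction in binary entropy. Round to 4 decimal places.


H(prior) = -0.44*log2(0.44) - 0.56*log2(0.56)
= 0.9896
H(post) = -0.25*log2(0.25) - 0.75*log2(0.75)
= 0.8113
IG = 0.9896 - 0.8113 = 0.1783

0.1783


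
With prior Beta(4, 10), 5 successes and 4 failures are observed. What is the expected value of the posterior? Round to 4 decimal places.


Posterior = Beta(9, 14)
E[theta] = alpha/(alpha+beta)
= 9/23 = 0.3913

0.3913


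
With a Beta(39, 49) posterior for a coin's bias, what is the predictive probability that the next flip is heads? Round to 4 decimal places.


The predictive probability equals the posterior mean.
P(next = heads) = alpha / (alpha + beta)
= 39 / 88 = 0.4432

0.4432


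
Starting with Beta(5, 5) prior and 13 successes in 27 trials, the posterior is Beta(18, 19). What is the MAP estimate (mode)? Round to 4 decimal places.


The mode of Beta(a, b) when a > 1 and b > 1 is (a-1)/(a+b-2)
= (18 - 1) / (18 + 19 - 2)
= 17 / 35
= 0.4857

0.4857


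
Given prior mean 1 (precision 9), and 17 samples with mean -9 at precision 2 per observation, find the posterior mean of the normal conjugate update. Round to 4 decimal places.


The posterior mean is a precision-weighted average of prior and data.
Post. prec. = 9 + 34 = 43
Post. mean = (9 + -306)/43 = -297/43 = -6.907

-6.907


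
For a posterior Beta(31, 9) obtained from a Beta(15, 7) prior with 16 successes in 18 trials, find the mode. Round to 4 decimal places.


Mode = (alpha - 1) / (alpha + beta - 2)
= 30 / 38
= 0.7895

0.7895


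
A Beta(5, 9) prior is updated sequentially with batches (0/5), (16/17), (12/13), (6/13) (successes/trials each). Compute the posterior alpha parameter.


Sequential conjugate updating is equivalent to a single batch update.
Total successes across all batches = 34
alpha_posterior = alpha_prior + total_successes = 5 + 34
= 39

39


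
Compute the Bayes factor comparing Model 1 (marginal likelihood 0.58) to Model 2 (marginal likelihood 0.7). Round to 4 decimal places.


BF12 = marginal likelihood of M1 / marginal likelihood of M2
= 0.58/0.7
= 0.8286

0.8286


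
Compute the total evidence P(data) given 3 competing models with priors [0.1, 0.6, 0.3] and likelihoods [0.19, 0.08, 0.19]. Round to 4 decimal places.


Marginal likelihood = sum P(model_i) * P(data|model_i)
Model 1: 0.1 * 0.19 = 0.019
Model 2: 0.6 * 0.08 = 0.048
Model 3: 0.3 * 0.19 = 0.057
Total = 0.124

0.124


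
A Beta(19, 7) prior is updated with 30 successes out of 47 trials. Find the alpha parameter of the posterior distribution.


In the Beta-Binomial conjugate update:
alpha_post = alpha_prior + successes
= 19 + 30
= 49

49


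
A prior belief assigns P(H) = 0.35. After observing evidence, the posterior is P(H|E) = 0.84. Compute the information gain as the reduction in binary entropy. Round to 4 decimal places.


H(prior) = -0.35*log2(0.35) - 0.65*log2(0.65)
= 0.9341
H(post) = -0.84*log2(0.84) - 0.16*log2(0.16)
= 0.6343
IG = 0.9341 - 0.6343 = 0.2998

0.2998


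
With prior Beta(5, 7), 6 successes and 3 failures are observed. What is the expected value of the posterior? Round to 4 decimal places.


Posterior = Beta(11, 10)
E[theta] = alpha/(alpha+beta)
= 11/21 = 0.5238

0.5238


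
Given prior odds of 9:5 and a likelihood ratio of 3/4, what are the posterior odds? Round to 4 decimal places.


Posterior odds = prior odds * LR
Prior odds = 9/5 = 1.8
LR = 3/4 = 0.75
Posterior odds = 1.8 * 0.75 = 1.35

1.35


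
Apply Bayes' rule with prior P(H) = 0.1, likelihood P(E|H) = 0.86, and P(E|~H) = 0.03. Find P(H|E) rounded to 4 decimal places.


Step 1: Compute marginal P(E) = P(E|H)P(H) + P(E|~H)P(~H)
= 0.86*0.1 + 0.03*0.9 = 0.113
Step 2: P(H|E) = P(E|H)P(H)/P(E) = 0.086/0.113
= 0.7611

0.7611


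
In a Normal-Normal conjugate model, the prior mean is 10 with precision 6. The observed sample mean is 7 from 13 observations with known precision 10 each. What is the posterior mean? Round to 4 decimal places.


Posterior precision = tau0 + n*tau = 6 + 13*10 = 136
Posterior mean = (tau0*mu0 + n*tau*xbar) / posterior_precision
= (6*10 + 13*10*7) / 136
= 970 / 136 = 7.1324

7.1324


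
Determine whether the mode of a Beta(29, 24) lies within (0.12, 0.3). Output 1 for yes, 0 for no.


First find the mode: (a-1)/(a+b-2) = 0.549
Is 0.549 in (0.12, 0.3)? 0

0


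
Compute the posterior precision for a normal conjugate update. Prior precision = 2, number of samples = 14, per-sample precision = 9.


tau_post = tau_0 + n * tau
= 2 + 14 * 9 = 128

128


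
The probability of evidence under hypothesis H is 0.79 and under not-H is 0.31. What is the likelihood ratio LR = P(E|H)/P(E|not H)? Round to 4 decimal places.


LR = 0.79 / 0.31
= 2.5484

2.5484


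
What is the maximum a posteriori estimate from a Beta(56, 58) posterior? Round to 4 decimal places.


The MAP estimate equals the mode of the distribution.
Mode of Beta(a,b) = (a-1)/(a+b-2)
= 55/112
= 0.4911

0.4911


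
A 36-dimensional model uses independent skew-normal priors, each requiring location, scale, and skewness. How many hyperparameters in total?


Per parameter: 3 (location, scale, and skewness).
Total = 36 * 3 = 108

108


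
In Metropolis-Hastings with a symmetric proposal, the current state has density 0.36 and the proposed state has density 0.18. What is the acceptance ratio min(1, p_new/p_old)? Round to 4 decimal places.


Ratio = p_new / p_old = 0.18 / 0.36 = 0.5
Acceptance = min(1, 0.5) = 0.5

0.5


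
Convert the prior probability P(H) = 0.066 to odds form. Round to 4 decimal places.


P(not H) = 1 - 0.066 = 0.934
Odds = 0.066 / 0.934 = 0.0707

0.0707


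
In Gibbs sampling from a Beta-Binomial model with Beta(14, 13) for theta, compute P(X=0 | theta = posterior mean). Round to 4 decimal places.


Posterior mean = alpha/(alpha+beta) = 14/27 = 0.5185
P(X=0|theta=mean) = 1 - theta = 0.4815

0.4815
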